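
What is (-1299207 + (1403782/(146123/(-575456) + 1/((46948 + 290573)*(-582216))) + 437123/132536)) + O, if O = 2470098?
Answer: -90125895057568400712006749/20683286679751753336 ≈ -4.3574e+6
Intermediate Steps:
(-1299207 + (1403782/(146123/(-575456) + 1/((46948 + 290573)*(-582216))) + 437123/132536)) + O = (-1299207 + (1403782/(146123/(-575456) + 1/((46948 + 290573)*(-582216))) + 437123/132536)) + 2470098 = (-1299207 + (1403782/(146123*(-1/575456) - 1/582216/337521) + 437123*(1/132536))) + 2470098 = (-1299207 + (1403782/(-146123/575456 + (1/337521)*(-1/582216)) + 437123/132536)) + 2470098 = (-1299207 + (1403782/(-146123/575456 - 1/196510126536) + 437123/132536)) + 2470098 = (-1299207 + (1403782/(-3589331152549423/14135366421987552) + 437123/132536)) + 2470098 = (-1299207 + (1403782*(-14135366421987552/3589331152549423) + 437123/132536)) + 2470098 = (-1299207 + (-862737954199588248768/156057876197801 + 437123/132536)) + 2470098 = (-1299207 - 114343769281309610927349125/20683286679751753336) + 2470098 = -141215640118649847123753677/20683286679751753336 + 2470098 = -90125895057568400712006749/20683286679751753336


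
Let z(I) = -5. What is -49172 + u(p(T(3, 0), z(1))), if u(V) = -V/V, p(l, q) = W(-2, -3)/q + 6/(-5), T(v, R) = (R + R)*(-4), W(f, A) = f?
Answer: -49173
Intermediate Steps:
T(v, R) = -8*R (T(v, R) = (2*R)*(-4) = -8*R)
p(l, q) = -6/5 - 2/q (p(l, q) = -2/q + 6/(-5) = -2/q + 6*(-⅕) = -2/q - 6/5 = -6/5 - 2/q)
u(V) = -1 (u(V) = -1*1 = -1)
-49172 + u(p(T(3, 0), z(1))) = -49172 - 1 = -49173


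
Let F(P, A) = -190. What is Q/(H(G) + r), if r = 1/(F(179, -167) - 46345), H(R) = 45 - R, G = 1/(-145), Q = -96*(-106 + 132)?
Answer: -3368389440/60737453 ≈ -55.458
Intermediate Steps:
Q = -2496 (Q = -96*26 = -2496)
G = -1/145 ≈ -0.0068966
r = -1/46535 (r = 1/(-190 - 46345) = 1/(-46535) = -1/46535 ≈ -2.1489e-5)
Q/(H(G) + r) = -2496/((45 - 1*(-1/145)) - 1/46535) = -2496/((45 + 1/145) - 1/46535) = -2496/(6526/145 - 1/46535) = -2496/60737453/1349515 = -2496*1349515/60737453 = -3368389440/60737453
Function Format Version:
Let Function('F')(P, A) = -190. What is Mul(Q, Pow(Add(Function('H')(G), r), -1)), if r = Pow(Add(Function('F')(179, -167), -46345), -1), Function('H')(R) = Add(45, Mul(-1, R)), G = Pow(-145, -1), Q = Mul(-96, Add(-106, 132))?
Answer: Rational(-3368389440, 60737453) ≈ -55.458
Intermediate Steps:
Q = -2496 (Q = Mul(-96, 26) = -2496)
G = Rational(-1, 145) ≈ -0.0068966
r = Rational(-1, 46535) (r = Pow(Add(-190, -46345), -1) = Pow(-46535, -1) = Rational(-1, 46535) ≈ -2.1489e-5)
Mul(Q, Pow(Add(Function('H')(G), r), -1)) = Mul(-2496, Pow(Add(Add(45, Mul(-1, Rational(-1, 145))), Rational(-1, 46535)), -1)) = Mul(-2496, Pow(Add(Add(45, Rational(1, 145)), Rational(-1, 46535)), -1)) = Mul(-2496, Pow(Add(Rational(6526, 145), Rational(-1, 46535)), -1)) = Mul(-2496, Pow(Rational(60737453, 1349515), -1)) = Mul(-2496, Rational(1349515, 60737453)) = Rational(-3368389440, 60737453)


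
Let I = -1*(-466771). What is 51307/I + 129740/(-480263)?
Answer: -35918015799/224172840773 ≈ -0.16022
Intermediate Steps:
I = 466771
51307/I + 129740/(-480263) = 51307/466771 + 129740/(-480263) = 51307*(1/466771) + 129740*(-1/480263) = 51307/466771 - 129740/480263 = -35918015799/224172840773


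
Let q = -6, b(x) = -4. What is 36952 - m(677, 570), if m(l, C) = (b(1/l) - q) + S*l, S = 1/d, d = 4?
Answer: 147123/4 ≈ 36781.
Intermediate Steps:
S = 1/4 ≈ 0.25000
m(l, C) = 2 + l/4 (m(l, C) = (-4 - 1*(-6)) + l/4 = (-4 + 6) + l/4 = 2 + l/4)
36952 - m(677, 570) = 36952 - (2 + (1/4)*677) = 36952 - (2 + 677/4) = 36952 - 1*685/4 = 36952 - 685/4 = 147123/4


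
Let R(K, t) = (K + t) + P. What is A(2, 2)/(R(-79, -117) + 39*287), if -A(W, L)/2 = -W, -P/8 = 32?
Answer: 4/10741 ≈ 0.00037240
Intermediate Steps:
P = -256 (P = -8*32 = -256)
R(K, t) = -256 + K + t (R(K, t) = (K + t) - 256 = -256 + K + t)
A(W, L) = 2*W (A(W, L) = -(-2)*W = 2*W)
A(2, 2)/(R(-79, -117) + 39*287) = (2*2)/((-256 - 79 - 117) + 39*287) = 4/(-452 + 11193) = 4/10741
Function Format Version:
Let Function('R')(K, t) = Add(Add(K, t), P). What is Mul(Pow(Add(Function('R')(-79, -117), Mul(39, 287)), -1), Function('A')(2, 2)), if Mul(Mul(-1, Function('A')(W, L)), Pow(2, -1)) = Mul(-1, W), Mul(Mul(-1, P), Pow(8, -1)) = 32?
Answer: Rational(4, 10741) ≈ 0.00037240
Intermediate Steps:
P = -256 (P = Mul(-8, 32) = -256)
Function('R')(K, t) = Add(-256, K, t) (Function('R')(K, t) = Add(Add(K, t), -256) = Add(-256, K, t))
Function('A')(W, L) = Mul(2, W) (Function('A')(W, L) = Mul(-2, Mul(-1, W)) = Mul(2, W))
Mul(Pow(Add(Function('R')(-79, -117), Mul(39, 287)), -1), Function('A')(2, 2)) = Mul(Pow(Add(Add(-256, -79, -117), Mul(39, 287)), -1), Mul(2, 2)) = Mul(Pow(Add(-452, 11193), -1), 4) = Mul(Pow(10741, -1), 4) = Mul(Rational(1, 10741), 4) = Rational(4, 10741)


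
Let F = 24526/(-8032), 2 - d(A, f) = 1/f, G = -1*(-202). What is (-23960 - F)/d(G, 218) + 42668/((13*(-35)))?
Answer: -961771800071/79486680 ≈ -12100.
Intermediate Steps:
G = 202
d(A, f) = 2 - 1/f
F = -12263/4016 (F = 24526*(-1/8032) = -12263/4016 ≈ -3.0535)
(-23960 - F)/d(G, 218) + 42668/((13*(-35))) = (-23960 - 1*(-12263/4016))/(2 - 1/218) + 42668/((13*(-35))) = (-23960 + 12263/4016)/(2 - 1*1/218) + 42668/(-455) = -96211097/(4016*(2 - 1/218)) + 42668*(-1/455) = -96211097/(4016*435/218) - 42668/455 = -96211097/4016*218/435 - 42668/455 = -10487009573/873480 - 42668/455 = -961771800071/79486680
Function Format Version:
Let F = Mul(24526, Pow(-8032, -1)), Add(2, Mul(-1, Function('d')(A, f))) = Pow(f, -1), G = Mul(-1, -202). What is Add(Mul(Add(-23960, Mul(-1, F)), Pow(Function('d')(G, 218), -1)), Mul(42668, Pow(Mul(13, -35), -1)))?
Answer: Rational(-961771800071, 79486680) ≈ -12100.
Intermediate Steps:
G = 202
Function('d')(A, f) = Add(2, Mul(-1, Pow(f, -1)))
F = Rational(-12263, 4016) (F = Mul(24526, Rational(-1, 8032)) = Rational(-12263, 4016) ≈ -3.0535)
Add(Mul(Add(-23960, Mul(-1, F)), Pow(Function('d')(G, 218), -1)), Mul(42668, Pow(Mul(13, -35), -1))) = Add(Mul(Add(-23960, Mul(-1, Rational(-12263, 4016))), Pow(Add(2, Mul(-1, Pow(218, -1))), -1)), Mul(42668, Pow(Mul(13, -35), -1))) = Add(Mul(Add(-23960, Rational(12263, 4016)), Pow(Add(2, Mul(-1, Rational(1, 218))), -1)), Mul(42668, Pow(-455, -1))) = Add(Mul(Rational(-96211097, 4016), Pow(Add(2, Rational(-1, 218)), -1)), Mul(42668, Rational(-1, 455))) = Add(Mul(Rational(-96211097, 4016), Pow(Rational(435, 218), -1)), Rational(-42668, 455)) = Add(Mul(Rational(-96211097, 4016), Rational(218, 435)), Rational(-42668, 455)) = Add(Rational(-10487009573, 873480), Rational(-42668, 455)) = Rational(-961771800071, 79486680)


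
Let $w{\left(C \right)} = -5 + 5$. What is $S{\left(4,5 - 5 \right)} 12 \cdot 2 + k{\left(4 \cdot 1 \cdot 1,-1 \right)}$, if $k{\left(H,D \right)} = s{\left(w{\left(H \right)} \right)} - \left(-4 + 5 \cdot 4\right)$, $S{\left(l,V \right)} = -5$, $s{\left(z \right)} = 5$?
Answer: $-131$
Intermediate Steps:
$w{\left(C \right)} = 0$
$k{\left(H,D \right)} = -11$ ($k{\left(H,D \right)} = 5 - \left(-4 + 5 \cdot 4\right) = 5 - \left(-4 + 20\right) = 5 - 16 = -11$)
$S{\left(4,5 - 5 \right)} 12 \cdot 2 + k{\left(4 \cdot 1 \cdot 1,-1 \right)} = - 5 \cdot 12 \cdot 2 - 11 = \left(-5\right) 24 - 11 = -120 - 11 = -131$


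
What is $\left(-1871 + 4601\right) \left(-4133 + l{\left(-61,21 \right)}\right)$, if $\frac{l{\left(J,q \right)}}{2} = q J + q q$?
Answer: $-15869490$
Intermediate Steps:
$l{\left(J,q \right)} = 2 q^{2} + 2 J q$ ($l{\left(J,q \right)} = 2 \left(q J + q q\right) = 2 \left(J q + q^{2}\right) = 2 \left(q^{2} + J q\right) = 2 q^{2} + 2 J q$)
$\left(-1871 + 4601\right) \left(-4133 + l{\left(-61,21 \right)}\right) = \left(-1871 + 4601\right) \left(-4133 + 2 \cdot 21 \left(-61 + 21\right)\right) = 2730 \left(-4133 + 2 \cdot 21 \left(-40\right)\right) = 2730 \left(-4133 - 1680\right) = 2730 \left(-5813\right) = -15869490$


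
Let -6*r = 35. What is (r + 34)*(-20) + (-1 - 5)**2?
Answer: -1582/3 ≈ -527.33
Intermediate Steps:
r = -35/6 (r = -1/6*35 = -35/6 ≈ -5.8333)
(r + 34)*(-20) + (-1 - 5)**2 = (-35/6 + 34)*(-20) + (-1 - 5)**2 = (169/6)*(-20) + (-6)**2 = -1690/3 + 36 = -1582/3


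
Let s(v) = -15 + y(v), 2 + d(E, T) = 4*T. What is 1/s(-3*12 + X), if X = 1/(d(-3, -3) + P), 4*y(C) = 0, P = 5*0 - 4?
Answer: -1/15 ≈ -0.066667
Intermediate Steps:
P = -4 (P = 0 - 4 = -4)
y(C) = 0 (y(C) = (¼)*0 = 0)
d(E, T) = -2 + 4*T
X = -1/18 (X = 1/((-2 + 4*(-3)) - 4) = 1/((-2 - 12) - 4) = 1/(-14 - 4) = 1/(-18) = -1/18 ≈ -0.055556)
s(v) = -15 (s(v) = -15 + 0 = -15)
1/s(-3*12 + X) = 1/(-15) = -1/15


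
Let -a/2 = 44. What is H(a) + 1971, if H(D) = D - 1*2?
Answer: 1881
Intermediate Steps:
a = -88 (a = -2*44 = -88)
H(D) = -2 + D (H(D) = D - 2 = -2 + D)
H(a) + 1971 = (-2 - 88) + 1971 = -90 + 1971 = 1881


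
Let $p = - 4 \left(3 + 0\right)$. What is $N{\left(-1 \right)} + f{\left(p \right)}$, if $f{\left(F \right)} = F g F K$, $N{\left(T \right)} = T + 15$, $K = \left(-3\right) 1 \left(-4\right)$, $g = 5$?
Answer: $8654$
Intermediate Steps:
$K = 12$ ($K = \left(-3\right) \left(-4\right) = 12$)
$N{\left(T \right)} = 15 + T$
$p = -12$ ($p = \left(-4\right) 3 = -12$)
$f{\left(F \right)} = 60 F^{2}$ ($f{\left(F \right)} = F 5 F 12 = 5 F F 12 = 5 F^{2} \cdot 12 = 60 F^{2}$)
$N{\left(-1 \right)} + f{\left(p \right)} = \left(15 - 1\right) + 60 \left(-12\right)^{2} = 14 + 60 \cdot 144 = 14 + 8640 = 8654$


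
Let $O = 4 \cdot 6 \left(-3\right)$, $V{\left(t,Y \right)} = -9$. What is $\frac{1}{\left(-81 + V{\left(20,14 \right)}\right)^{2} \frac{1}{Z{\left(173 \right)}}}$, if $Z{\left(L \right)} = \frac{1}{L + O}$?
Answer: $\frac{1}{818100} \approx 1.2223 \cdot 10^{-6}$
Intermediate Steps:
$O = -72$ ($O = 24 \left(-3\right) = -72$)
$Z{\left(L \right)} = \frac{1}{-72 + L}$ ($Z{\left(L \right)} = \frac{1}{L - 72} = \frac{1}{-72 + L}$)
$\frac{1}{\left(-81 + V{\left(20,14 \right)}\right)^{2} \frac{1}{Z{\left(173 \right)}}} = \frac{1}{\left(-81 - 9\right)^{2} \frac{1}{\frac{1}{-72 + 173}}} = \frac{1}{\left(-90\right)^{2} \frac{1}{\frac{1}{101}}} = \frac{1}{8100 \frac{1}{\frac{1}{101}}} = \frac{1}{8100 \cdot 101} = \frac{1}{818100}$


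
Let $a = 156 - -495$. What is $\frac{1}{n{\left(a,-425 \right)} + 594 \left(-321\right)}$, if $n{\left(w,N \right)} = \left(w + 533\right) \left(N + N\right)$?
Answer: $- \frac{1}{1197074} \approx -8.3537 \cdot 10^{-7}$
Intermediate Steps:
$a = 651$ ($a = 156 + 495 = 651$)
$n{\left(w,N \right)} = 2 N \left(533 + w\right)$ ($n{\left(w,N \right)} = \left(533 + w\right) 2 N = 2 N \left(533 + w\right)$)
$\frac{1}{n{\left(a,-425 \right)} + 594 \left(-321\right)} = \frac{1}{2 \left(-425\right) \left(533 + 651\right) + 594 \left(-321\right)} = \frac{1}{2 \left(-425\right) 1184 - 190674} = \frac{1}{-1006400 - 190674} = \frac{1}{-1197074} = - \frac{1}{1197074}$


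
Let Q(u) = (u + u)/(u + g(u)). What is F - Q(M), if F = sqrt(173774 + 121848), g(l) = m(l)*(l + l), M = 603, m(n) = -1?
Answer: 2 + sqrt(295622) ≈ 545.71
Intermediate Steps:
g(l) = -2*l (g(l) = -(l + l) = -2*l)
Q(u) = -2 (Q(u) = (u + u)/(u - 2*u) = (2*u)/((-u)) = (2*u)*(-1/u) = -2)
F = sqrt(295622) ≈ 543.71
F - Q(M) = sqrt(295622) - 1*(-2) = sqrt(295622) + 2 = 2 + sqrt(295622)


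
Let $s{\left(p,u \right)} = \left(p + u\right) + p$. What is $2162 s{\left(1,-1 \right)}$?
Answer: $2162$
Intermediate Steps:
$s{\left(p,u \right)} = u + 2 p$
$2162 s{\left(1,-1 \right)} = 2162 \left(-1 + 2 \cdot 1\right) = 2162 \left(-1 + 2\right) = 2162 \cdot 1 = 2162$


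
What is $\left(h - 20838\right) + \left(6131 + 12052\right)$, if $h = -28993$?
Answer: $-31648$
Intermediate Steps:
$\left(h - 20838\right) + \left(6131 + 12052\right) = \left(-28993 - 20838\right) + \left(6131 + 12052\right) = -49831 + 18183 = -31648$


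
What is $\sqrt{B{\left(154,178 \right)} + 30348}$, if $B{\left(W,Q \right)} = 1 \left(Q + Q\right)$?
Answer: $4 \sqrt{1919} \approx 175.23$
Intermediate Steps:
$B{\left(W,Q \right)} = 2 Q$ ($B{\left(W,Q \right)} = 1 \cdot 2 Q = 2 Q$)
$\sqrt{B{\left(154,178 \right)} + 30348} = \sqrt{2 \cdot 178 + 30348} = \sqrt{356 + 30348} = \sqrt{30704} = 4 \sqrt{1919}$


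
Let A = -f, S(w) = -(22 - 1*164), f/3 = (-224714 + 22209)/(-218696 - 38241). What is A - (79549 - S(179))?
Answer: -20403203874/256937 ≈ -79409.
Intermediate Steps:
f = 607515/256937 (f = 3*((-224714 + 22209)/(-218696 - 38241)) = 3*(-202505/(-256937)) = 3*(-202505*(-1/256937)) = 3*(202505/256937) = 607515/256937 ≈ 2.3645)
S(w) = 142 (S(w) = -(22 - 164) = -1*(-142) = 142)
A = -607515/256937 (A = -1*607515/256937 = -607515/256937 ≈ -2.3645)
A - (79549 - S(179)) = -607515/256937 - (79549 - 1*142) = -607515/256937 - (79549 - 142) = -607515/256937 - 1*79407 = -607515/256937 - 79407 = -20403203874/256937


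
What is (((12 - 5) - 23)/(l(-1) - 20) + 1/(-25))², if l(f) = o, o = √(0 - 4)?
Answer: 3566201/6375625 + 30384*I/255025 ≈ 0.55935 + 0.11914*I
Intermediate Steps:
o = 2*I (o = √(-4) = 2*I ≈ 2.0*I)
l(f) = 2*I
(((12 - 5) - 23)/(l(-1) - 20) + 1/(-25))² = (((12 - 5) - 23)/(2*I - 20) + 1/(-25))² = ((7 - 23)/(-20 + 2*I) - 1/25)² = (-4*(-20 - 2*I)/101 - 1/25)² = (-1/25 - 4*(-20 - 2*I)/101)²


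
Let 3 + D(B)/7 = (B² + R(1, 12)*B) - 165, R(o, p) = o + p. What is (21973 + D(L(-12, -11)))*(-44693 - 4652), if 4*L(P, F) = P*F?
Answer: -1550567935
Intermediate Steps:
L(P, F) = F*P/4 (L(P, F) = (P*F)/4 = (F*P)/4 = F*P/4)
D(B) = -1176 + 7*B² + 91*B (D(B) = -21 + 7*((B² + (1 + 12)*B) - 165) = -21 + 7*((B² + 13*B) - 165) = -21 + 7*(-165 + B² + 13*B) = -21 + (-1155 + 7*B² + 91*B) = -1176 + 7*B² + 91*B)
(21973 + D(L(-12, -11)))*(-44693 - 4652) = (21973 + (-1176 + 7*((¼)*(-11)*(-12))² + 91*((¼)*(-11)*(-12))))*(-44693 - 4652) = (21973 + (-1176 + 7*33² + 91*33))*(-49345) = (21973 + (-1176 + 7*1089 + 3003))*(-49345) = (21973 + (-1176 + 7623 + 3003))*(-49345) = (21973 + 9450)*(-49345) = 31423*(-49345) = -1550567935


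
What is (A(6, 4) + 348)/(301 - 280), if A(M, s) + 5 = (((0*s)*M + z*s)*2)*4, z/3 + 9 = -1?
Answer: -617/21 ≈ -29.381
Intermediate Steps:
z = -30 (z = -27 + 3*(-1) = -27 - 3 = -30)
A(M, s) = -5 - 240*s (A(M, s) = -5 + (((0*s)*M - 30*s)*2)*4 = -5 + ((0*M - 30*s)*2)*4 = -5 + ((0 - 30*s)*2)*4 = -5 + (-30*s*2)*4 = -5 - 60*s*4 = -5 - 240*s)
(A(6, 4) + 348)/(301 - 280) = ((-5 - 240*4) + 348)/(301 - 280) = ((-5 - 960) + 348)/21 = (-965 + 348)*(1/21) = -617*1/21 = -617/21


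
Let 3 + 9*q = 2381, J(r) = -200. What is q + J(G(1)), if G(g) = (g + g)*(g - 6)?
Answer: 578/9 ≈ 64.222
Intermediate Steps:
G(g) = 2*g*(-6 + g) (G(g) = (2*g)*(-6 + g) = 2*g*(-6 + g))
q = 2378/9 (q = -⅓ + (⅑)*2381 = -⅓ + 2381/9 = 2378/9 ≈ 264.22)
q + J(G(1)) = 2378/9 - 200 = 578/9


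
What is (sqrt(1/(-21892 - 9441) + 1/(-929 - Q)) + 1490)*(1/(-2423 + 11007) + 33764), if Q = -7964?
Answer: 215923481865/4292 + 13801437*sqrt(5355951161190)/90102428120 ≈ 5.0309e+7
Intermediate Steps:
(sqrt(1/(-21892 - 9441) + 1/(-929 - Q)) + 1490)*(1/(-2423 + 11007) + 33764) = (sqrt(1/(-21892 - 9441) + 1/(-929 - 1*(-7964))) + 1490)*(1/(-2423 + 11007) + 33764) = (sqrt(1/(-31333) + 1/(-929 + 7964)) + 1490)*(1/8584 + 33764) = (sqrt(-1/31333 + 1/7035) + 1490)*(1/8584 + 33764) = (sqrt(-1/31333 + 1/7035) + 1490)*(289830177/8584) = (sqrt(24298/220427655) + 1490)*(289830177/8584) = (sqrt(5355951161190)/220427655 + 1490)*(289830177/8584) = (1490 + sqrt(5355951161190)/220427655)*(289830177/8584) = 215923481865/4292 + 13801437*sqrt(5355951161190)/90102428120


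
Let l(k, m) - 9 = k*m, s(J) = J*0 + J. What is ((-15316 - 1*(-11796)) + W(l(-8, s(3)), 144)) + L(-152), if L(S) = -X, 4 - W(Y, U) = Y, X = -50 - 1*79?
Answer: -3372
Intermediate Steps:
s(J) = J (s(J) = 0 + J = J)
X = -129 (X = -50 - 79 = -129)
l(k, m) = 9 + k*m
W(Y, U) = 4 - Y
L(S) = 129 (L(S) = -1*(-129) = 129)
((-15316 - 1*(-11796)) + W(l(-8, s(3)), 144)) + L(-152) = ((-15316 - 1*(-11796)) + (4 - (9 - 8*3))) + 129 = ((-15316 + 11796) + (4 - (9 - 24))) + 129 = (-3520 + (4 - 1*(-15))) + 129 = (-3520 + (4 + 15)) + 129 = (-3520 + 19) + 129 = -3501 + 129 = -3372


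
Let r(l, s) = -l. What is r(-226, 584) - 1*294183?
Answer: -293957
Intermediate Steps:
r(-226, 584) - 1*294183 = -1*(-226) - 1*294183 = 226 - 294183 = -293957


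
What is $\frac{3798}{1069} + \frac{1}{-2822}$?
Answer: $\frac{10716887}{3016718} \approx 3.5525$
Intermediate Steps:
$\frac{3798}{1069} + \frac{1}{-2822} = 3798 \cdot \frac{1}{1069} - \frac{1}{2822} = \frac{3798}{1069} - \frac{1}{2822} = \frac{10716887}{3016718}$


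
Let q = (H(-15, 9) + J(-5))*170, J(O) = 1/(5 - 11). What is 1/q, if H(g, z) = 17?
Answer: 3/8585 ≈ 0.00034945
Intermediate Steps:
J(O) = -⅙ (J(O) = 1/(-6) = -⅙)
q = 8585/3 (q = (17 - ⅙)*170 = (101/6)*170 = 8585/3 ≈ 2861.7)
1/q = 1/(8585/3) = 3/8585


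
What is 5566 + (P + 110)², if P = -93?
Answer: 5855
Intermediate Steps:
5566 + (P + 110)² = 5566 + (-93 + 110)² = 5566 + 17² = 5566 + 289 = 5855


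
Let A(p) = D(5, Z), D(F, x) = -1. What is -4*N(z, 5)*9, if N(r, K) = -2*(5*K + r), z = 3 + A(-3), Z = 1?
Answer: 1944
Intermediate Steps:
A(p) = -1
z = 2 (z = 3 - 1 = 2)
N(r, K) = -10*K - 2*r (N(r, K) = -2*(r + 5*K) = -10*K - 2*r)
-4*N(z, 5)*9 = -4*(-10*5 - 2*2)*9 = -4*(-50 - 4)*9 = -4*(-54)*9 = 216*9 = 1944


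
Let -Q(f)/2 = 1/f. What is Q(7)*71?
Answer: -142/7 ≈ -20.286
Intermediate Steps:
Q(f) = -2/f
Q(7)*71 = -2/7*71 = -142/7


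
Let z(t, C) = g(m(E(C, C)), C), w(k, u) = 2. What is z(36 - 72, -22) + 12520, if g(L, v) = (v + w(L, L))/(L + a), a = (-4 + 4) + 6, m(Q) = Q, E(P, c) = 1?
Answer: 87620/7 ≈ 12517.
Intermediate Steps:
a = 6 (a = 0 + 6 = 6)
g(L, v) = (2 + v)/(6 + L) (g(L, v) = (v + 2)/(L + 6) = (2 + v)/(6 + L))
z(t, C) = 2/7 + C/7 (z(t, C) = (2 + C)/(6 + 1) = (2 + C)/7 = 2/7 + C/7)
z(36 - 72, -22) + 12520 = (2/7 + (⅐)*(-22)) + 12520 = (2/7 - 22/7) + 12520 = -20/7 + 12520 = 87620/7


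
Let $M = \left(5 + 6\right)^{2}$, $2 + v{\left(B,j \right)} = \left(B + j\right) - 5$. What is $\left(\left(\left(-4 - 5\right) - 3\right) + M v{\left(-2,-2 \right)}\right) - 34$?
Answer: $-1377$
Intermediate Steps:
$v{\left(B,j \right)} = -7 + B + j$ ($v{\left(B,j \right)} = -2 - \left(5 - B - j\right) = -2 + \left(-5 + B + j\right) = -7 + B + j$)
$M = 121$ ($M = 11^{2} = 121$)
$\left(\left(\left(-4 - 5\right) - 3\right) + M v{\left(-2,-2 \right)}\right) - 34 = \left(\left(\left(-4 - 5\right) - 3\right) + 121 \left(-7 - 2 - 2\right)\right) - 34 = \left(\left(-9 - 3\right) + 121 \left(-11\right)\right) - 34 = \left(-12 - 1331\right) - 34 = -1343 - 34 = -1377$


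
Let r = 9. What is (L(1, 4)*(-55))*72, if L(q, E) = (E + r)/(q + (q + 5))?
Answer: -51480/7 ≈ -7354.3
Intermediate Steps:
L(q, E) = (9 + E)/(5 + 2*q) (L(q, E) = (E + 9)/(q + (q + 5)) = (9 + E)/(q + (5 + q)) = (9 + E)/(5 + 2*q))
(L(1, 4)*(-55))*72 = (((9 + 4)/(5 + 2*1))*(-55))*72 = ((13/(5 + 2))*(-55))*72 = ((13/7)*(-55))*72 = -715/7*72 = -51480/7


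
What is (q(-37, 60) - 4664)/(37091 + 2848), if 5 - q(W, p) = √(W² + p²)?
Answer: -1553/13313 - √4969/39939 ≈ -0.11842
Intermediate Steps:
q(W, p) = 5 - √(W² + p²)
(q(-37, 60) - 4664)/(37091 + 2848) = ((5 - √((-37)² + 60²)) - 4664)/(37091 + 2848) = ((5 - √(1369 + 3600)) - 4664)/39939 = ((5 - √4969) - 4664)*(1/39939) = (-4659 - √4969)*(1/39939) = -1553/13313 - √4969/39939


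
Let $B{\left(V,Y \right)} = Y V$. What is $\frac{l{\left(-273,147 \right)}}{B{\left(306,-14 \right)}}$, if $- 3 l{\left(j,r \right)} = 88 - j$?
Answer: $\frac{361}{12852} \approx 0.028089$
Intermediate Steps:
$B{\left(V,Y \right)} = V Y$
$l{\left(j,r \right)} = - \frac{88}{3} + \frac{j}{3}$ ($l{\left(j,r \right)} = - \frac{88 - j}{3} = - \frac{88}{3} + \frac{j}{3}$)
$\frac{l{\left(-273,147 \right)}}{B{\left(306,-14 \right)}} = \frac{- \frac{88}{3} + \frac{1}{3} \left(-273\right)}{306 \left(-14\right)} = \frac{- \frac{88}{3} - 91}{-4284} = \left(- \frac{361}{3}\right) \left(- \frac{1}{4284}\right) = \frac{361}{12852}$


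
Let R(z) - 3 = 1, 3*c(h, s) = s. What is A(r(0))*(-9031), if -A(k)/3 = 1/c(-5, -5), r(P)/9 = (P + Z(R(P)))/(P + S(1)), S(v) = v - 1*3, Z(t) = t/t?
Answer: -81279/5 ≈ -16256.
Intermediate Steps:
c(h, s) = s/3
R(z) = 4 (R(z) = 3 + 1 = 4)
Z(t) = 1
S(v) = -3 + v (S(v) = v - 3 = -3 + v)
r(P) = 9*(1 + P)/(-2 + P) (r(P) = 9*((P + 1)/(P + (-3 + 1))) = 9*((1 + P)/(P - 2)) = 9*((1 + P)/(-2 + P)) = 9*(1 + P)/(-2 + P))
A(k) = 9/5 (A(k) = -3/((⅓)*(-5)) = -3/(-5/3) = -3*(-⅗) = 9/5)
A(r(0))*(-9031) = (9/5)*(-9031) = -81279/5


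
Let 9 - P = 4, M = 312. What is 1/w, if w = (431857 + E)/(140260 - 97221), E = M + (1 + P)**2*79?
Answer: 43039/435013 ≈ 0.098937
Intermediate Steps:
P = 5 (P = 9 - 1*4 = 9 - 4 = 5)
E = 3156 (E = 312 + (1 + 5)**2*79 = 312 + 6**2*79 = 312 + 36*79 = 312 + 2844 = 3156)
w = 435013/43039 (w = (431857 + 3156)/(140260 - 97221) = 435013/43039 ≈ 10.107)
1/w = 1/(435013/43039) = 43039/435013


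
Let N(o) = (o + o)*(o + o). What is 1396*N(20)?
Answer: 2233600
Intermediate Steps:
N(o) = 4*o² (N(o) = (2*o)*(2*o) = 4*o²)
1396*N(20) = 1396*(4*20²) = 1396*(4*400) = 1396*1600 = 2233600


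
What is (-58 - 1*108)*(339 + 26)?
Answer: -60590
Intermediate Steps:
(-58 - 1*108)*(339 + 26) = (-58 - 108)*365 = -166*365 = -60590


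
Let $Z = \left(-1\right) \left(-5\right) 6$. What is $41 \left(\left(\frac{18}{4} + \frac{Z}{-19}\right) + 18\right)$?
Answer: $\frac{32595}{38} \approx 857.76$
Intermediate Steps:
$Z = 30$ ($Z = 5 \cdot 6 = 30$)
$41 \left(\left(\frac{18}{4} + \frac{Z}{-19}\right) + 18\right) = 41 \left(\left(\frac{18}{4} + \frac{30}{-19}\right) + 18\right) = 41 \left(\left(18 \cdot \frac{1}{4} + 30 \left(- \frac{1}{19}\right)\right) + 18\right) = 41 \left(\left(\frac{9}{2} - \frac{30}{19}\right) + 18\right) = 41 \left(\frac{111}{38} + 18\right) = 41 \cdot \frac{795}{38} = \frac{32595}{38}$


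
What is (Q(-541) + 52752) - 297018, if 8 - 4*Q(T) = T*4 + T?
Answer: -974351/4 ≈ -2.4359e+5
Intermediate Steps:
Q(T) = 2 - 5*T/4 (Q(T) = 2 - (T*4 + T)/4 = 2 - (4*T + T)/4 = 2 - 5*T/4)
(Q(-541) + 52752) - 297018 = ((2 - 5/4*(-541)) + 52752) - 297018 = ((2 + 2705/4) + 52752) - 297018 = (2713/4 + 52752) - 297018 = 213721/4 - 297018 = -974351/4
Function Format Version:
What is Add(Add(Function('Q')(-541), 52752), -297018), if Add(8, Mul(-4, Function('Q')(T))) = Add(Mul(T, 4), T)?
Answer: Rational(-974351, 4) ≈ -2.4359e+5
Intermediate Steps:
Function('Q')(T) = Add(2, Mul(Rational(-5, 4), T)) (Function('Q')(T) = Add(2, Mul(Rational(-1, 4), Add(Mul(T, 4), T))) = Add(2, Mul(Rational(-1, 4), Add(Mul(4, T), T))) = Add(2, Mul(Rational(-1, 4), Mul(5, T))) = Add(2, Mul(Rational(-5, 4), T)))
Add(Add(Function('Q')(-541), 52752), -297018) = Add(Add(Add(2, Mul(Rational(-5, 4), -541)), 52752), -297018) = Add(Add(Add(2, Rational(2705, 4)), 52752), -297018) = Add(Add(Rational(2713, 4), 52752), -297018) = Add(Rational(213721, 4), -297018) = Rational(-974351, 4)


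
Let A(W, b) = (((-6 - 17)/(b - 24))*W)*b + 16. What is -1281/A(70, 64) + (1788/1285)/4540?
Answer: 373890159/746739200 ≈ 0.50070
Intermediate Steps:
A(W, b) = 16 - 23*W*b/(-24 + b) (A(W, b) = ((-23/(-24 + b))*W)*b + 16 = (-23*W/(-24 + b))*b + 16 = -23*W*b/(-24 + b) + 16 = 16 - 23*W*b/(-24 + b))
-1281/A(70, 64) + (1788/1285)/4540 = -1281*(-24 + 64)/(-384 + 16*64 - 23*70*64) + (1788/1285)/4540 = -1281*40/(-384 + 1024 - 103040) + (1788*(1/1285))*(1/4540) = -1281/((1/40)*(-102400)) + (1788/1285)*(1/4540) = -1281/(-2560) + 447/1458475 = -1281*(-1/2560) + 447/1458475 = 1281/2560 + 447/1458475 = 373890159/746739200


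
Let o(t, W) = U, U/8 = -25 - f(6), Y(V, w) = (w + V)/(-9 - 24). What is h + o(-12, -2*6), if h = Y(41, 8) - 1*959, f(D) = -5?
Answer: -36976/33 ≈ -1120.5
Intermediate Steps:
Y(V, w) = -V/33 - w/33 (Y(V, w) = (V + w)/(-33) = (V + w)*(-1/33) = -V/33 - w/33)
h = -31696/33 (h = (-1/33*41 - 1/33*8) - 1*959 = (-41/33 - 8/33) - 959 = -49/33 - 959 = -31696/33 ≈ -960.48)
U = -160 (U = 8*(-25 - 1*(-5)) = 8*(-25 + 5) = 8*(-20) = -160)
o(t, W) = -160
h + o(-12, -2*6) = -31696/33 - 160 = -36976/33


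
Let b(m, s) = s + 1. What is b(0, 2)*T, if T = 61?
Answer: 183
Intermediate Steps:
b(m, s) = 1 + s
b(0, 2)*T = (1 + 2)*61 = 3*61 = 183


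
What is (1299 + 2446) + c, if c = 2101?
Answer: 5846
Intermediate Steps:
(1299 + 2446) + c = (1299 + 2446) + 2101 = 3745 + 2101 = 5846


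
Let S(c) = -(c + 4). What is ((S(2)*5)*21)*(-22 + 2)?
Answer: 12600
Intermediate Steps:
S(c) = -4 - c (S(c) = -(4 + c) = -4 - c)
((S(2)*5)*21)*(-22 + 2) = (((-4 - 1*2)*5)*21)*(-22 + 2) = (((-4 - 2)*5)*21)*(-20) = (-6*5*21)*(-20) = -30*21*(-20) = -630*(-20) = 12600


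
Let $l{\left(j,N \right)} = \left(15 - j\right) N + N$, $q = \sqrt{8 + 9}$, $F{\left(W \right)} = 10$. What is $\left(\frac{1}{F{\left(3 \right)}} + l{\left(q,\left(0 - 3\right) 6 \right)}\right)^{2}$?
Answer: $\frac{8839441}{100} - \frac{51822 \sqrt{17}}{5} \approx 45661.0$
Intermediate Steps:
$q = \sqrt{17} \approx 4.1231$
$l{\left(j,N \right)} = N + N \left(15 - j\right)$ ($l{\left(j,N \right)} = N \left(15 - j\right) + N = N + N \left(15 - j\right)$)
$\left(\frac{1}{F{\left(3 \right)}} + l{\left(q,\left(0 - 3\right) 6 \right)}\right)^{2} = \left(\frac{1}{10} + \left(0 - 3\right) 6 \left(16 - \sqrt{17}\right)\right)^{2} = \left(\frac{1}{10} + \left(-3\right) 6 \left(16 - \sqrt{17}\right)\right)^{2} = \left(\frac{1}{10} - 18 \left(16 - \sqrt{17}\right)\right)^{2} = \left(\frac{1}{10} - \left(288 - 18 \sqrt{17}\right)\right)^{2} = \left(- \frac{2879}{10} + 18 \sqrt{17}\right)^{2}$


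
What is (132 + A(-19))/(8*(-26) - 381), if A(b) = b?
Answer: -113/589 ≈ -0.19185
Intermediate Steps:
(132 + A(-19))/(8*(-26) - 381) = (132 - 19)/(8*(-26) - 381) = 113/(-208 - 381) = 113/(-589) = 113*(-1/589) = -113/589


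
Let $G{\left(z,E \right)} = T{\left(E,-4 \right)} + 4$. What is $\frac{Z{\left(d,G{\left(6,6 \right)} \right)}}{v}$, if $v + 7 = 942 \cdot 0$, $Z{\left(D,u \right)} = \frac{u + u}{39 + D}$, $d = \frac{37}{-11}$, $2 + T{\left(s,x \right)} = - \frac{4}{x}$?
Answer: $- \frac{33}{1372} \approx -0.024052$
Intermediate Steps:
$T{\left(s,x \right)} = -2 - \frac{4}{x}$
$d = - \frac{37}{11}$ ($d = 37 \left(- \frac{1}{11}\right) = - \frac{37}{11} \approx -3.3636$)
$G{\left(z,E \right)} = 3$ ($G{\left(z,E \right)} = \left(-2 - \frac{4}{-4}\right) + 4 = \left(-2 - -1\right) + 4 = \left(-2 + 1\right) + 4 = -1 + 4 = 3$)
$Z{\left(D,u \right)} = \frac{2 u}{39 + D}$
$v = -7$ ($v = -7 + 942 \cdot 0 = -7 + 0 = -7$)
$\frac{Z{\left(d,G{\left(6,6 \right)} \right)}}{v} = \frac{2 \cdot 3 \frac{1}{39 - \frac{37}{11}}}{-7} = 2 \cdot 3 \frac{1}{\frac{392}{11}} \left(- \frac{1}{7}\right) = 2 \cdot 3 \cdot \frac{11}{392} \left(- \frac{1}{7}\right) = \frac{33}{196} \left(- \frac{1}{7}\right) = - \frac{33}{1372}$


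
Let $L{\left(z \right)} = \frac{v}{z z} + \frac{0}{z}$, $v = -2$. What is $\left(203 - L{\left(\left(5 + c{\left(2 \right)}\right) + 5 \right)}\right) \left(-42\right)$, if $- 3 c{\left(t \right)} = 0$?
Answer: $- \frac{213171}{25} \approx -8526.8$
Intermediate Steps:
$c{\left(t \right)} = 0$ ($c{\left(t \right)} = \left(- \frac{1}{3}\right) 0 = 0$)
$L{\left(z \right)} = - \frac{2}{z^{2}}$ ($L{\left(z \right)} = - \frac{2}{z z} + \frac{0}{z} = - \frac{2}{z^{2}} + 0 = - \frac{2}{z^{2}}$)
$\left(203 - L{\left(\left(5 + c{\left(2 \right)}\right) + 5 \right)}\right) \left(-42\right) = \left(203 - - \frac{2}{\left(\left(5 + 0\right) + 5\right)^{2}}\right) \left(-42\right) = \left(203 - - \frac{2}{\left(5 + 5\right)^{2}}\right) \left(-42\right) = \left(203 - - \frac{2}{100}\right) \left(-42\right) = \left(203 - \left(-2\right) \frac{1}{100}\right) \left(-42\right) = \left(203 - - \frac{1}{50}\right) \left(-42\right) = \left(203 + \frac{1}{50}\right) \left(-42\right) = \frac{10151}{50} \left(-42\right) = - \frac{213171}{25}$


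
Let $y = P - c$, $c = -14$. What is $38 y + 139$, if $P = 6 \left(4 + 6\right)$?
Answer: $2951$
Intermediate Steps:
$P = 60$ ($P = 6 \cdot 10 = 60$)
$y = 74$ ($y = 60 - -14 = 60 + 14 = 74$)
$38 y + 139 = 38 \cdot 74 + 139 = 2812 + 139 = 2951$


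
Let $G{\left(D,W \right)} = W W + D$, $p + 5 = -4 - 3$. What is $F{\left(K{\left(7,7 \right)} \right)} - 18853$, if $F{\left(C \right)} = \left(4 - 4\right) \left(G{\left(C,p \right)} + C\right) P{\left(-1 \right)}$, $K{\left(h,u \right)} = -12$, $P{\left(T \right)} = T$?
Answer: $-18853$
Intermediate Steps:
$p = -12$ ($p = -5 - 7 = -12$)
$G{\left(D,W \right)} = D + W^{2}$ ($G{\left(D,W \right)} = W^{2} + D = D + W^{2}$)
$F{\left(C \right)} = 0$ ($F{\left(C \right)} = \left(4 - 4\right) \left(\left(C + \left(-12\right)^{2}\right) + C\right) \left(-1\right) = 0 \left(\left(C + 144\right) + C\right) \left(-1\right) = 0 \left(\left(144 + C\right) + C\right) \left(-1\right) = 0 \left(144 + 2 C\right) \left(-1\right) = 0 \left(-1\right) = 0$)
$F{\left(K{\left(7,7 \right)} \right)} - 18853 = 0 - 18853 = -18853$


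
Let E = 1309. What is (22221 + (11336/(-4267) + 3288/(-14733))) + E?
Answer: 493016378882/20955237 ≈ 23527.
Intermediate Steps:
(22221 + (11336/(-4267) + 3288/(-14733))) + E = (22221 + (11336/(-4267) + 3288/(-14733))) + 1309 = (22221 + (11336*(-1/4267) + 3288*(-1/14733))) + 1309 = (22221 + (-11336/4267 - 1096/4911)) + 1309 = (22221 - 60347728/20955237) + 1309 = 465585973649/20955237 + 1309 = 493016378882/20955237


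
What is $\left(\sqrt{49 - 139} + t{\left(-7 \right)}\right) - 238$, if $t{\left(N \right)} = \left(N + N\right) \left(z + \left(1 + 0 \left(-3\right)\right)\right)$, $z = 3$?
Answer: $-294 + 3 i \sqrt{10} \approx -294.0 + 9.4868 i$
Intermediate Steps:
$t{\left(N \right)} = 8 N$ ($t{\left(N \right)} = \left(N + N\right) \left(3 + \left(1 + 0 \left(-3\right)\right)\right) = 2 N \left(3 + \left(1 + 0\right)\right) = 2 N \left(3 + 1\right) = 2 N 4 = 8 N$)
$\left(\sqrt{49 - 139} + t{\left(-7 \right)}\right) - 238 = \left(\sqrt{49 - 139} + 8 \left(-7\right)\right) - 238 = \left(\sqrt{-90} - 56\right) - 238 = \left(3 i \sqrt{10} - 56\right) - 238 = \left(-56 + 3 i \sqrt{10}\right) - 238 = -294 + 3 i \sqrt{10}$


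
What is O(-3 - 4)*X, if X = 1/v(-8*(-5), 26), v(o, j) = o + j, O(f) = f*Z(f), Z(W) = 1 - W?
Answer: -28/33 ≈ -0.84848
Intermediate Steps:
O(f) = f*(1 - f)
v(o, j) = j + o
X = 1/66 (X = 1/(26 - 8*(-5)) = 1/(26 + 40) = 1/66 ≈ 0.015152)
O(-3 - 4)*X = ((-3 - 4)*(1 - (-3 - 4)))*(1/66) = -7*(1 - 1*(-7))*(1/66) = -7*(1 + 7)*(1/66) = -7*8*(1/66) = -56*1/66 = -28/33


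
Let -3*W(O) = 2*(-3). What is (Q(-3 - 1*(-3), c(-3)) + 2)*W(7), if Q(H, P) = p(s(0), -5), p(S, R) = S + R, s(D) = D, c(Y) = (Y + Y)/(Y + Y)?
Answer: -6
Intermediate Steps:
c(Y) = 1 (c(Y) = (2*Y)/((2*Y)) = (2*Y)*(1/(2*Y)) = 1)
p(S, R) = R + S
Q(H, P) = -5 (Q(H, P) = -5 + 0 = -5)
W(O) = 2 (W(O) = -2*(-3)/3 = -⅓*(-6) = 2)
(Q(-3 - 1*(-3), c(-3)) + 2)*W(7) = (-5 + 2)*2 = -3*2 = -6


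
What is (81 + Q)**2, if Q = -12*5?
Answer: 441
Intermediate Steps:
Q = -60
(81 + Q)**2 = (81 - 60)**2 = 21**2 = 441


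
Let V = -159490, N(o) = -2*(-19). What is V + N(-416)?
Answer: -159452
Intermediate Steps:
N(o) = 38
V + N(-416) = -159490 + 38 = -159452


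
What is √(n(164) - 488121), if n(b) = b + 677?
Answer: 4*I*√30455 ≈ 698.05*I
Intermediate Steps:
n(b) = 677 + b
√(n(164) - 488121) = √((677 + 164) - 488121) = √(841 - 488121) = √(-487280) = 4*I*√30455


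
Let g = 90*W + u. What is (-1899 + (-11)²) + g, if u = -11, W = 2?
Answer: -1609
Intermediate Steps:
g = 169 (g = 90*2 - 11 = 180 - 11 = 169)
(-1899 + (-11)²) + g = (-1899 + (-11)²) + 169 = (-1899 + 121) + 169 = -1778 + 169 = -1609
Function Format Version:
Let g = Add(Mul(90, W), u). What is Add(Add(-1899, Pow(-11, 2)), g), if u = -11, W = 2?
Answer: -1609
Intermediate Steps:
g = 169 (g = Add(Mul(90, 2), -11) = Add(180, -11) = 169)
Add(Add(-1899, Pow(-11, 2)), g) = Add(Add(-1899, Pow(-11, 2)), 169) = Add(Add(-1899, 121), 169) = Add(-1778, 169) = -1609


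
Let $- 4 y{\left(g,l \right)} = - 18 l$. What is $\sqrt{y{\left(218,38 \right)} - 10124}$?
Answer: $i \sqrt{9953} \approx 99.765 i$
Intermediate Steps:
$y{\left(g,l \right)} = \frac{9 l}{2}$ ($y{\left(g,l \right)} = - \frac{\left(-18\right) l}{4} = \frac{9 l}{2}$)
$\sqrt{y{\left(218,38 \right)} - 10124} = \sqrt{\frac{9}{2} \cdot 38 - 10124} = \sqrt{171 - 10124} = \sqrt{-9953} = i \sqrt{9953}$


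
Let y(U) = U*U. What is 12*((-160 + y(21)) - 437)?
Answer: -1872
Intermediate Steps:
y(U) = U**2
12*((-160 + y(21)) - 437) = 12*((-160 + 21**2) - 437) = 12*((-160 + 441) - 437) = 12*(281 - 437) = 12*(-156) = -1872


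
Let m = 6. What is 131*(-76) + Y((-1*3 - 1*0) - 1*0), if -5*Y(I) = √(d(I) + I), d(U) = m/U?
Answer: -9956 - I*√5/5 ≈ -9956.0 - 0.44721*I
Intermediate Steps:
d(U) = 6/U
Y(I) = -√(I + 6/I)/5 (Y(I) = -√(6/I + I)/5 = -√(I + 6/I)/5)
131*(-76) + Y((-1*3 - 1*0) - 1*0) = 131*(-76) - √(((-1*3 - 1*0) - 1*0) + 6/((-1*3 - 1*0) - 1*0))/5 = -9956 - √(((-3 + 0) + 0) + 6/((-3 + 0) + 0))/5 = -9956 - √((-3 + 0) + 6/(-3 + 0))/5 = -9956 - √(-3 + 6/(-3))/5 = -9956 - √(-3 + 6*(-⅓))/5 = -9956 - √(-3 - 2)/5 = -9956 - I*√5/5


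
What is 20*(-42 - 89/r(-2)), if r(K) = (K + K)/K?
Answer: -1730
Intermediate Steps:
r(K) = 2 (r(K) = (2*K)/K = 2)
20*(-42 - 89/r(-2)) = 20*(-42 - 89/2) = 20*(-173/2) = -1730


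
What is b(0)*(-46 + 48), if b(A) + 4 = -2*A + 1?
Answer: -6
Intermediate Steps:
b(A) = -3 - 2*A (b(A) = -4 + (-2*A + 1) = -4 + (1 - 2*A) = -3 - 2*A)
b(0)*(-46 + 48) = (-3 - 2*0)*(-46 + 48) = (-3 + 0)*2 = -3*2 = -6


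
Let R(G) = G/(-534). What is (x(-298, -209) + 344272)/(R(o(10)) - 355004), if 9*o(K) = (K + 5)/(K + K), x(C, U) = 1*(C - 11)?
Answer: -2204114904/2274865633 ≈ -0.96890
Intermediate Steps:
x(C, U) = -11 + C (x(C, U) = 1*(-11 + C) = -11 + C)
o(K) = (5 + K)/(18*K) (o(K) = ((K + 5)/(K + K))/9 = ((5 + K)/((2*K)))/9 = ((5 + K)*(1/(2*K)))/9 = ((5 + K)/(2*K))/9 = (5 + K)/(18*K))
R(G) = -G/534 (R(G) = G*(-1/534) = -G/534)
(x(-298, -209) + 344272)/(R(o(10)) - 355004) = ((-11 - 298) + 344272)/(-(5 + 10)/(9612*10) - 355004) = (-309 + 344272)/(-15/(9612*10) - 355004) = 343963/(-1/534*1/12 - 355004) = 343963/(-1/6408 - 355004) = 343963/(-2274865633/6408) = 343963*(-6408/2274865633) = -2204114904/2274865633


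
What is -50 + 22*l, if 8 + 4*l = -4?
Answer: -116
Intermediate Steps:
l = -3 (l = -2 + (¼)*(-4) = -2 - 1 = -3)
-50 + 22*l = -50 + 22*(-3) = -50 - 66 = -116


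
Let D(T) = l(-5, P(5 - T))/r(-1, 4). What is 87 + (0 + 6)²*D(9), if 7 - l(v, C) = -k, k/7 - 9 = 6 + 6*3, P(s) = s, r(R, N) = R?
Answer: -8481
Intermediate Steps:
k = 231 (k = 63 + 7*(6 + 6*3) = 63 + 7*(6 + 18) = 63 + 7*24 = 63 + 168 = 231)
l(v, C) = 238 (l(v, C) = 7 - (-1)*231 = 7 - 1*(-231) = 7 + 231 = 238)
D(T) = -238 (D(T) = 238/(-1) = 238*(-1) = -238)
87 + (0 + 6)²*D(9) = 87 + (0 + 6)²*(-238) = 87 + 6²*(-238) = 87 + 36*(-238) = 87 - 8568 = -8481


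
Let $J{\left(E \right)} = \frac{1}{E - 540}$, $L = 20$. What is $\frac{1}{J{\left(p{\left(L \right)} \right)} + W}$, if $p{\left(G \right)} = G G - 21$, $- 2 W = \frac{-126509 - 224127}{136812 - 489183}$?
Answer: $- \frac{56731731}{28578569} \approx -1.9851$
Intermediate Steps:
$W = - \frac{175318}{352371}$ ($W = - \frac{\left(-126509 - 224127\right) \frac{1}{136812 - 489183}}{2} = - \frac{\left(-350636\right) \frac{1}{-352371}}{2} = - \frac{\left(-350636\right) \left(- \frac{1}{352371}\right)}{2} = \left(- \frac{1}{2}\right) \frac{350636}{352371} = - \frac{175318}{352371} \approx -0.49754$)
$p{\left(G \right)} = -21 + G^{2}$ ($p{\left(G \right)} = G^{2} - 21 = -21 + G^{2}$)
$J{\left(E \right)} = \frac{1}{-540 + E}$
$\frac{1}{J{\left(p{\left(L \right)} \right)} + W} = \frac{1}{\frac{1}{-540 - \left(21 - 20^{2}\right)} - \frac{175318}{352371}} = \frac{1}{\frac{1}{-540 + \left(-21 + 400\right)} - \frac{175318}{352371}} = \frac{1}{\frac{1}{-540 + 379} - \frac{175318}{352371}} = \frac{1}{\frac{1}{-161} - \frac{175318}{352371}} = \frac{1}{- \frac{1}{161} - \frac{175318}{352371}} = \frac{1}{- \frac{28578569}{56731731}} = - \frac{56731731}{28578569}$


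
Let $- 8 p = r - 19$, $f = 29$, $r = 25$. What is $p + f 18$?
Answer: $\frac{2085}{4} \approx 521.25$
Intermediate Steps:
$p = - \frac{3}{4}$ ($p = - \frac{25 - 19}{8} = \left(- \frac{1}{8}\right) 6 = - \frac{3}{4} \approx -0.75$)
$p + f 18 = - \frac{3}{4} + 29 \cdot 18 = - \frac{3}{4} + 522 = \frac{2085}{4}$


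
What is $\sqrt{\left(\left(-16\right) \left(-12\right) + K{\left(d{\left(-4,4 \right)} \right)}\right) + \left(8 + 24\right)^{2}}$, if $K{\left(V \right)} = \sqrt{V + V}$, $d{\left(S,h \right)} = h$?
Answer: $\sqrt{1216 + 2 \sqrt{2}} \approx 34.912$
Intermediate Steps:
$K{\left(V \right)} = \sqrt{2} \sqrt{V}$ ($K{\left(V \right)} = \sqrt{2 V} = \sqrt{2} \sqrt{V}$)
$\sqrt{\left(\left(-16\right) \left(-12\right) + K{\left(d{\left(-4,4 \right)} \right)}\right) + \left(8 + 24\right)^{2}} = \sqrt{\left(\left(-16\right) \left(-12\right) + \sqrt{2} \sqrt{4}\right) + \left(8 + 24\right)^{2}} = \sqrt{\left(192 + \sqrt{2} \cdot 2\right) + 32^{2}} = \sqrt{\left(192 + 2 \sqrt{2}\right) + 1024} = \sqrt{1216 + 2 \sqrt{2}}$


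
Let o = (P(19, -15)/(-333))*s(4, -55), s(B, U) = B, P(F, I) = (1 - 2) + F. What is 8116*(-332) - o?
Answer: -99696936/37 ≈ -2.6945e+6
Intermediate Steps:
P(F, I) = -1 + F
o = -8/37 (o = ((-1 + 19)/(-333))*4 = (18*(-1/333))*4 = -2/37*4 = -8/37 ≈ -0.21622)
8116*(-332) - o = 8116*(-332) - 1*(-8/37) = -2694512 + 8/37 = -99696936/37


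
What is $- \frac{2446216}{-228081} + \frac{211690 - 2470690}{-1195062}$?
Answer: $\frac{573102460732}{45428489337} \approx 12.615$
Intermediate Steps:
$- \frac{2446216}{-228081} + \frac{211690 - 2470690}{-1195062} = \left(-2446216\right) \left(- \frac{1}{228081}\right) - - \frac{376500}{199177} = \frac{2446216}{228081} + \frac{376500}{199177} = \frac{573102460732}{45428489337}$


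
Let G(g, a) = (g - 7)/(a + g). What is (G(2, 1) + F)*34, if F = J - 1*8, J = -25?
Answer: -3536/3 ≈ -1178.7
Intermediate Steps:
G(g, a) = (-7 + g)/(a + g)
F = -33 (F = -25 - 1*8 = -25 - 8 = -33)
(G(2, 1) + F)*34 = ((-7 + 2)/(1 + 2) - 33)*34 = (-5/3 - 33)*34 = -104/3*34 = -3536/3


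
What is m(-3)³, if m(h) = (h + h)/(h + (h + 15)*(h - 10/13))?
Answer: 17576/9129329 ≈ 0.0019252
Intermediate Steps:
m(h) = 2*h/(h + (15 + h)*(-10/13 + h)) (m(h) = (2*h)/(h + (15 + h)*(h - 10*1/13)) = (2*h)/(h + (15 + h)*(h - 10/13)) = (2*h)/(h + (15 + h)*(-10/13 + h)) = 2*h/(h + (15 + h)*(-10/13 + h)))
m(-3)³ = (26*(-3)/(-150 + 13*(-3)² + 198*(-3)))³ = (26*(-3)/(-150 + 13*9 - 594))³ = (26*(-3)/(-150 + 117 - 594))³ = (26*(-3)/(-627))³ = (26*(-3)*(-1/627))³ = (26/209)³ = 17576/9129329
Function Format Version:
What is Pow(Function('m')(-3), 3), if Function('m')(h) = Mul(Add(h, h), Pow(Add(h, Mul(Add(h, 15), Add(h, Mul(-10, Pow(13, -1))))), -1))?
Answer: Rational(17576, 9129329) ≈ 0.0019252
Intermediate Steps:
Function('m')(h) = Mul(2, h, Pow(Add(h, Mul(Add(15, h), Add(Rational(-10, 13), h))), -1)) (Function('m')(h) = Mul(Mul(2, h), Pow(Add(h, Mul(Add(15, h), Add(h, Mul(-10, Rational(1, 13))))), -1)) = Mul(Mul(2, h), Pow(Add(h, Mul(Add(15, h), Add(h, Rational(-10, 13)))), -1)) = Mul(Mul(2, h), Pow(Add(h, Mul(Add(15, h), Add(Rational(-10, 13), h))), -1)) = Mul(2, h, Pow(Add(h, Mul(Add(15, h), Add(Rational(-10, 13), h))), -1)))
Pow(Function('m')(-3), 3) = Pow(Mul(26, -3, Pow(Add(-150, Mul(13, Pow(-3, 2)), Mul(198, -3)), -1)), 3) = Pow(Mul(26, -3, Pow(Add(-150, Mul(13, 9), -594), -1)), 3) = Pow(Mul(26, -3, Pow(Add(-150, 117, -594), -1)), 3) = Pow(Mul(26, -3, Pow(-627, -1)), 3) = Pow(Mul(26, -3, Rational(-1, 627)), 3) = Pow(Rational(26, 209), 3) = Rational(17576, 9129329)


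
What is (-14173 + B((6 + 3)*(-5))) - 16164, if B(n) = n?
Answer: -30382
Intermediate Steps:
(-14173 + B((6 + 3)*(-5))) - 16164 = (-14173 + (6 + 3)*(-5)) - 16164 = (-14173 + 9*(-5)) - 16164 = (-14173 - 45) - 16164 = -14218 - 16164 = -30382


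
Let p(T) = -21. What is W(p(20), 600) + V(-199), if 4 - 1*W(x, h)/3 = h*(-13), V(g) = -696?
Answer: 22716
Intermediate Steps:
W(x, h) = 12 + 39*h (W(x, h) = 12 - 3*h*(-13) = 12 - (-39)*h = 12 + 39*h)
W(p(20), 600) + V(-199) = (12 + 39*600) - 696 = (12 + 23400) - 696 = 23412 - 696 = 22716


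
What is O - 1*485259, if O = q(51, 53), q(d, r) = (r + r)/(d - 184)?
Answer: -64539553/133 ≈ -4.8526e+5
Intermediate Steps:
q(d, r) = 2*r/(-184 + d) (q(d, r) = (2*r)/(-184 + d) = 2*r/(-184 + d))
O = -106/133 (O = 2*53/(-184 + 51) = 2*53/(-133) = 2*53*(-1/133) = -106/133 ≈ -0.79699)
O - 1*485259 = -106/133 - 1*485259 = -106/133 - 485259 = -64539553/133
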